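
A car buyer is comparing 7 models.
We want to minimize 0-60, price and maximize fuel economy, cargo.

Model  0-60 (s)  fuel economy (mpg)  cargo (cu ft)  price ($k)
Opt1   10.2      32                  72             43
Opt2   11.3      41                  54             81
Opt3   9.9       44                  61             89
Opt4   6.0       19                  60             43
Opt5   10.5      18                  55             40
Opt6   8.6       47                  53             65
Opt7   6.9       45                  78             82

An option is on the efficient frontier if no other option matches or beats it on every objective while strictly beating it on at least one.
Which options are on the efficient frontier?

Opt1: not dominated.
Opt2: not dominated.
Opt3: dominated by Opt7 (0-60 6.9≤9.9, fuel economy 45≥44, cargo 78≥61, price 82≤89).
Opt4: not dominated (best 0-60).
Opt5: not dominated (best price).
Opt6: not dominated (best fuel economy).
Opt7: not dominated (best cargo).

Opt1, Opt2, Opt4, Opt5, Opt6, Opt7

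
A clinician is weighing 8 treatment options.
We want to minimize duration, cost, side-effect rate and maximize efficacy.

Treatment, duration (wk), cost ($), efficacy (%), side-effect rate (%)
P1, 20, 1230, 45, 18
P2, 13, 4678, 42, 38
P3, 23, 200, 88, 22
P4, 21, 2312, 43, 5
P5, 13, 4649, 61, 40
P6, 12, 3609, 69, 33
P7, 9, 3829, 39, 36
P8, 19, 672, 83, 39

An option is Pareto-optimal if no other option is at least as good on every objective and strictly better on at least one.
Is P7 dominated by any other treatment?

No

P1: worse on duration (20 vs 9).
P2: worse on duration (13 vs 9).
P3: worse on duration (23 vs 9).
P4: worse on duration (21 vs 9).
P5: worse on duration (13 vs 9).
P6: worse on duration (12 vs 9).
P8: worse on duration (19 vs 9).
No option is at least as good as P7 on every objective and strictly better on one.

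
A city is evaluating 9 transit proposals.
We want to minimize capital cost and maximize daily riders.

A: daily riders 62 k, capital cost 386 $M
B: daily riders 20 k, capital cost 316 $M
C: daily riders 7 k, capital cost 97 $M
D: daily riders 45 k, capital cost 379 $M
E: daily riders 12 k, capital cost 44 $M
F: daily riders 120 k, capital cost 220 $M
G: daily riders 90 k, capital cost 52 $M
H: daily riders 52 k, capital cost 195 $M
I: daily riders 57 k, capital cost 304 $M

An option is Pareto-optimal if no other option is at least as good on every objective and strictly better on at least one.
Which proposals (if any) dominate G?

A: worse on daily riders (62 vs 90).
B: worse on daily riders (20 vs 90).
C: worse on daily riders (7 vs 90).
D: worse on daily riders (45 vs 90).
E: worse on daily riders (12 vs 90).
F: worse on capital cost (220 vs 52).
H: worse on daily riders (52 vs 90).
I: worse on daily riders (57 vs 90).
No option dominates G.

none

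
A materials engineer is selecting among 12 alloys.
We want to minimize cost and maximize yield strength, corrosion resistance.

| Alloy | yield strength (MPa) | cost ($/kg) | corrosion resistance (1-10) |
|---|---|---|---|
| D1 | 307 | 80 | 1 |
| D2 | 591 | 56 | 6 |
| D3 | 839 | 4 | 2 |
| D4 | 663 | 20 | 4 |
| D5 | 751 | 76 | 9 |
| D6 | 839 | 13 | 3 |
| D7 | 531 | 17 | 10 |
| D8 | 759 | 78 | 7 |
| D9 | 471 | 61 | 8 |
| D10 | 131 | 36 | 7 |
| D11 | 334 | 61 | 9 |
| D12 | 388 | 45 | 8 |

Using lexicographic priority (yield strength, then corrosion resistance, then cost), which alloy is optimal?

First maximize yield strength: best is 839, kept {D3, D6}.
Then maximize corrosion resistance: best is 3, kept {D6}.

D6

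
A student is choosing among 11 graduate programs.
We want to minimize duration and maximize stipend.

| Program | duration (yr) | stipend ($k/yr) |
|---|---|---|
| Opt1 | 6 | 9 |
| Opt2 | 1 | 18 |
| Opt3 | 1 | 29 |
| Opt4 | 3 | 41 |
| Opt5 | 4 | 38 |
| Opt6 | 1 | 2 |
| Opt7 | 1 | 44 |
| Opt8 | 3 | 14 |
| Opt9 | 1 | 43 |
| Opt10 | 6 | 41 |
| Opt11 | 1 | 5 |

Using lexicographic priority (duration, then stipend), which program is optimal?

Opt7

First minimize duration: best is 1, kept {Opt2, Opt3, Opt6, Opt7, Opt9, Opt11}.
Then maximize stipend: best is 44, kept {Opt7}.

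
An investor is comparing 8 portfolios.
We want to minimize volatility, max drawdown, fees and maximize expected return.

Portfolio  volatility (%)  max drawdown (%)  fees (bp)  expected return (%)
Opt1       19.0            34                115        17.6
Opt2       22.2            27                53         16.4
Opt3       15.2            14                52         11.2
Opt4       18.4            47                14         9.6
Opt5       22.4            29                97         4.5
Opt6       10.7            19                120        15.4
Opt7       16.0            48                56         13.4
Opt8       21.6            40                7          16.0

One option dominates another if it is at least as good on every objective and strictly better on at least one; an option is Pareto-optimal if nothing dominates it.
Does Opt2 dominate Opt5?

Opt2 vs Opt5: volatility 22.2≤22.4, max drawdown 27≤29, fees 53≤97, expected return 16.4≥4.5 — Opt2 is at least as good on every objective with at least one strict improvement.

Yes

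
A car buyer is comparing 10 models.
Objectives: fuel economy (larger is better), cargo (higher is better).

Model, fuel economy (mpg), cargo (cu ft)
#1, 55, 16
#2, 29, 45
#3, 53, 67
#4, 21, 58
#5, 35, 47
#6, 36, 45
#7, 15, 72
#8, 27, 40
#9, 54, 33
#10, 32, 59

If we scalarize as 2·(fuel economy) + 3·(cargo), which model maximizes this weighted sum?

#1: 2·55 + 3·16 = 158
#2: 2·29 + 3·45 = 193
#3: 2·53 + 3·67 = 307
#4: 2·21 + 3·58 = 216
#5: 2·35 + 3·47 = 211
#6: 2·36 + 3·45 = 207
#7: 2·15 + 3·72 = 246
#8: 2·27 + 3·40 = 174
#9: 2·54 + 3·33 = 207
#10: 2·32 + 3·59 = 241
Highest: #3 at 307.

#3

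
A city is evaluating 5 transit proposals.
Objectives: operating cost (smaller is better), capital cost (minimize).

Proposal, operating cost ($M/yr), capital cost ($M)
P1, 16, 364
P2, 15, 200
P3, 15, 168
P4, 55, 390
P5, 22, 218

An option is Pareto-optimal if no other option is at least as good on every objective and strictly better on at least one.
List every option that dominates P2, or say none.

P3

P3: operating cost 15≤15, capital cost 168≤200 — dominates P2.
Others (P1, P4, P5) are each worse than P2 on at least one objective.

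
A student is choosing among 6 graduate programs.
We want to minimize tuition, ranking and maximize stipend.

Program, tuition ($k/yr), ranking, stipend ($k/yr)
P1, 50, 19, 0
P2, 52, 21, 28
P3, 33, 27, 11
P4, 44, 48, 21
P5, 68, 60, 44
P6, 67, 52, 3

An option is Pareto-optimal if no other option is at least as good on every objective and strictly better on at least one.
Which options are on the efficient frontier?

P1: not dominated (best ranking).
P2: not dominated.
P3: not dominated (best tuition).
P4: not dominated.
P5: not dominated (best stipend).
P6: dominated by P2 (tuition 52≤67, ranking 21≤52, stipend 28≥3).

P1, P2, P3, P4, P5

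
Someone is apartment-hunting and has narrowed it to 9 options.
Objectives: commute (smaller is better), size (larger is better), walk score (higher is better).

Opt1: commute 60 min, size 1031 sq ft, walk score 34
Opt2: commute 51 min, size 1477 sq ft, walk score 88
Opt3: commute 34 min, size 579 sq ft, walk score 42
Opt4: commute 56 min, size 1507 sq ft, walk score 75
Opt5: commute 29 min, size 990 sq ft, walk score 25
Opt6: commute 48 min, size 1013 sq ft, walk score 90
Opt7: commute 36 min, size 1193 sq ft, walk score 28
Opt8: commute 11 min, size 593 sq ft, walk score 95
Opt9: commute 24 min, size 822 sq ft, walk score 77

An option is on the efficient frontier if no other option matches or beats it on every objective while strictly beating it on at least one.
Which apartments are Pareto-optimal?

Opt1: dominated by Opt2 (commute 51≤60, size 1477≥1031, walk score 88≥34).
Opt2: not dominated.
Opt3: dominated by Opt8 (commute 11≤34, size 593≥579, walk score 95≥42).
Opt4: not dominated (best size).
Opt5: not dominated.
Opt6: not dominated.
Opt7: not dominated.
Opt8: not dominated (best commute).
Opt9: not dominated.

Opt2, Opt4, Opt5, Opt6, Opt7, Opt8, Opt9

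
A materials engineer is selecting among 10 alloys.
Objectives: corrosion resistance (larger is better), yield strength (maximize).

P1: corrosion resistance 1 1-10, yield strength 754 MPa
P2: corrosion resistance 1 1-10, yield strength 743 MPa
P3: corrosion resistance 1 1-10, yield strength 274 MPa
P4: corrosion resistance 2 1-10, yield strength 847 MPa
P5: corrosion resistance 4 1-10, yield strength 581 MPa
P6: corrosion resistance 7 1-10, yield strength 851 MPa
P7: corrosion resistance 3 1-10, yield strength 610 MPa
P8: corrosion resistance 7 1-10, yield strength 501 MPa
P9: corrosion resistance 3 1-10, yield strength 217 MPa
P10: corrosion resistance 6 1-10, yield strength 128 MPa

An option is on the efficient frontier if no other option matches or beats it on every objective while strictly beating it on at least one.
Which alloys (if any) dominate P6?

none

P1: worse on corrosion resistance (1 vs 7).
P2: worse on corrosion resistance (1 vs 7).
P3: worse on corrosion resistance (1 vs 7).
P4: worse on corrosion resistance (2 vs 7).
P5: worse on corrosion resistance (4 vs 7).
P7: worse on corrosion resistance (3 vs 7).
P8: worse on yield strength (501 vs 851).
P9: worse on corrosion resistance (3 vs 7).
P10: worse on corrosion resistance (6 vs 7).
No option dominates P6.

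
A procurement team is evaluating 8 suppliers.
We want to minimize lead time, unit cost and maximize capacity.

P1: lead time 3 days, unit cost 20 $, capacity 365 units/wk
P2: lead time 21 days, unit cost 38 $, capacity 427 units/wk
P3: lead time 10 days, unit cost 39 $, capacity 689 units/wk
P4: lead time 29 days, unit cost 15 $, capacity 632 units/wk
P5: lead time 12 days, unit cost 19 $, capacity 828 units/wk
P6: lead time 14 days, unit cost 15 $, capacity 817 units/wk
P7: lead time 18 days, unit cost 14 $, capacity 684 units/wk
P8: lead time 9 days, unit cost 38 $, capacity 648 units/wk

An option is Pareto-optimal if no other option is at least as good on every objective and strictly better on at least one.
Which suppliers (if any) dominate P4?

P6, P7

P6: lead time 14≤29, unit cost 15≤15, capacity 817≥632 — dominates P4.
P7: lead time 18≤29, unit cost 14≤15, capacity 684≥632 — dominates P4.
Others (P1, P2, P3, P5, P8) are each worse than P4 on at least one objective.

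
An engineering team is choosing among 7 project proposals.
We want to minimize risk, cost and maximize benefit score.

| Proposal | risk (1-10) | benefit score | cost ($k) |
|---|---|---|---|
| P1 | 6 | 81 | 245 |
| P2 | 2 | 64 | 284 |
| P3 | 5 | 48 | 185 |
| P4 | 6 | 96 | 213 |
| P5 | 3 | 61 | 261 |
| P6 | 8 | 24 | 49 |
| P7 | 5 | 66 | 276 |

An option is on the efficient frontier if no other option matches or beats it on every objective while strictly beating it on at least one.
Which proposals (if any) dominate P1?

P4

P4: risk 6≤6, benefit score 96≥81, cost 213≤245 — dominates P1.
Others (P2, P3, P5, P6, P7) are each worse than P1 on at least one objective.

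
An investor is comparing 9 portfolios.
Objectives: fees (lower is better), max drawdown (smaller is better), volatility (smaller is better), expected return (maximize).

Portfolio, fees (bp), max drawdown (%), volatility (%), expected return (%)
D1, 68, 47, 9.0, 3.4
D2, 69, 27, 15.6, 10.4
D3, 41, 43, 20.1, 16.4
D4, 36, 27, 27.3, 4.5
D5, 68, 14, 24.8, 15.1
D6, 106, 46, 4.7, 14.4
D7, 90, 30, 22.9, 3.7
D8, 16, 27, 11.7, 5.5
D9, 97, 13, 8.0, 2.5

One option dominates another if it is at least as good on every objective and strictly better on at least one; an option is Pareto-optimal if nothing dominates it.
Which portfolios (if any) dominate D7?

D2: fees 69≤90, max drawdown 27≤30, volatility 15.6≤22.9, expected return 10.4≥3.7 — dominates D7.
D8: fees 16≤90, max drawdown 27≤30, volatility 11.7≤22.9, expected return 5.5≥3.7 — dominates D7.
Others (D1, D3, D4, D5, D6, D9) are each worse than D7 on at least one objective.

D2, D8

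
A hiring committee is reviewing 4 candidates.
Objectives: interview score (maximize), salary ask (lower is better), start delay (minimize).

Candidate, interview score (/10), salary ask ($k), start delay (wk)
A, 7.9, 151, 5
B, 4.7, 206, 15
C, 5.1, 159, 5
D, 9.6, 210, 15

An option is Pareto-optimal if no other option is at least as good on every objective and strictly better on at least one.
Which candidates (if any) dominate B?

A: interview score 7.9≥4.7, salary ask 151≤206, start delay 5≤15 — dominates B.
C: interview score 5.1≥4.7, salary ask 159≤206, start delay 5≤15 — dominates B.
Others (D) are each worse than B on at least one objective.

A, C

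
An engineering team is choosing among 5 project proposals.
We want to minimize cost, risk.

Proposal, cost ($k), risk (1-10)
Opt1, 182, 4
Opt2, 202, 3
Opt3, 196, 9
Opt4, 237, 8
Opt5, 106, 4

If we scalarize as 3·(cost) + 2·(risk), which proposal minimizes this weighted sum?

Opt5

Opt1: 3·182 + 2·4 = 554
Opt2: 3·202 + 2·3 = 612
Opt3: 3·196 + 2·9 = 606
Opt4: 3·237 + 2·8 = 727
Opt5: 3·106 + 2·4 = 326
Lowest: Opt5 at 326.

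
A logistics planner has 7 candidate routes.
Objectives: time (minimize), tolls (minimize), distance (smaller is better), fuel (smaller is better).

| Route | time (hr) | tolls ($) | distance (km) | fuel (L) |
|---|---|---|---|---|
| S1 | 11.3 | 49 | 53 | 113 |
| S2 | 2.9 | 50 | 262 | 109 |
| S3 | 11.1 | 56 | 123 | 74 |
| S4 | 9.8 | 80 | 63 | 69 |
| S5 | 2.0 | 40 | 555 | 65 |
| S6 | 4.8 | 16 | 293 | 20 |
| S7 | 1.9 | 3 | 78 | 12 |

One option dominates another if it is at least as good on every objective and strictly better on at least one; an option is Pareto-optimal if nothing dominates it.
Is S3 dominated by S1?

S1 vs S3: S1 is worse on time (11.3 vs 11.1), so it does not dominate S3.

No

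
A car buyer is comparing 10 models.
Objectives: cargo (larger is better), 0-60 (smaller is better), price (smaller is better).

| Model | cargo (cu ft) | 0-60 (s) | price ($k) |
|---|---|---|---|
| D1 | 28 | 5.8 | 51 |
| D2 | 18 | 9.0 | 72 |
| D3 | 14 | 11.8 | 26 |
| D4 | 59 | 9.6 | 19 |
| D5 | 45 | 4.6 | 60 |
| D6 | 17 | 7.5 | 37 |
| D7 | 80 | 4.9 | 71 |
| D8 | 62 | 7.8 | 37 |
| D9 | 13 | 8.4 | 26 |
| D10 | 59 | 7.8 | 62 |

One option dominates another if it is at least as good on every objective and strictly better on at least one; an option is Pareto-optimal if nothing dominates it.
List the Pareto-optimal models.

D1: not dominated.
D2: dominated by D1 (cargo 28≥18, 0-60 5.8≤9.0, price 51≤72).
D3: dominated by D4 (cargo 59≥14, 0-60 9.6≤11.8, price 19≤26).
D4: not dominated (best price).
D5: not dominated (best 0-60).
D6: not dominated.
D7: not dominated (best cargo).
D8: not dominated.
D9: not dominated.
D10: dominated by D8 (cargo 62≥59, 0-60 7.8≤7.8, price 37≤62).

D1, D4, D5, D6, D7, D8, D9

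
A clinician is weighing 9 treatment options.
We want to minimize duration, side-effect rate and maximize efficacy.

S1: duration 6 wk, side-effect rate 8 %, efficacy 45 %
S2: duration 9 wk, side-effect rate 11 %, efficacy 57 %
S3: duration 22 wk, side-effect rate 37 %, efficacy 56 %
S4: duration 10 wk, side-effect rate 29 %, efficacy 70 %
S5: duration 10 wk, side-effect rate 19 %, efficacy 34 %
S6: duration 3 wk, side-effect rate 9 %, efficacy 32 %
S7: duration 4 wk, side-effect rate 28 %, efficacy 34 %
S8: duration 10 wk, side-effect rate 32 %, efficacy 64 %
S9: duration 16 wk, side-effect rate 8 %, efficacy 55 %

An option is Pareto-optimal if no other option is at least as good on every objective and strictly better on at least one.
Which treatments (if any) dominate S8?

S4: duration 10≤10, side-effect rate 29≤32, efficacy 70≥64 — dominates S8.
Others (S1, S2, S3, S5, S6, S7, S9) are each worse than S8 on at least one objective.

S4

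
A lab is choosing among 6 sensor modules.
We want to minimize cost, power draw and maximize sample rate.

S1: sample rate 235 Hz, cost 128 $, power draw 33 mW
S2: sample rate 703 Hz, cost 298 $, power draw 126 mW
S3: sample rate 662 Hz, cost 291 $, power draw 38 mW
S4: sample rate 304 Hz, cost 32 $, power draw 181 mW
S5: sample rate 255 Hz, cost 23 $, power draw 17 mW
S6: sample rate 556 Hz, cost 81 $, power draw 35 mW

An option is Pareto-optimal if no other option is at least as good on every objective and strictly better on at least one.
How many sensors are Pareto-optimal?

S1: dominated by S5 (sample rate 255≥235, cost 23≤128, power draw 17≤33).
S2: not dominated (best sample rate).
S3: not dominated.
S4: not dominated.
S5: not dominated (best cost).
S6: not dominated.
Pareto-optimal: S2, S3, S4, S5, S6 → 5.

5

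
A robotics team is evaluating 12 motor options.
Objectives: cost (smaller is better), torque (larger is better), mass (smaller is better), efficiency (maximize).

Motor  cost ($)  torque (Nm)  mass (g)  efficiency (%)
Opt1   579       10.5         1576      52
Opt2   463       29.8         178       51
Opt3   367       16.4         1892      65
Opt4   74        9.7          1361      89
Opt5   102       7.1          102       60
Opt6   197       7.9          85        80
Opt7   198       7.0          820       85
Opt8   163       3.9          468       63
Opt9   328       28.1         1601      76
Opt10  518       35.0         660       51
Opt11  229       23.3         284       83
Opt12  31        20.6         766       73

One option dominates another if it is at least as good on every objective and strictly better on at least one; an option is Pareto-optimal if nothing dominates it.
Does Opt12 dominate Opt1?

Opt12 vs Opt1: cost 31≤579, torque 20.6≥10.5, mass 766≤1576, efficiency 73≥52 — Opt12 is at least as good on every objective with at least one strict improvement.

Yes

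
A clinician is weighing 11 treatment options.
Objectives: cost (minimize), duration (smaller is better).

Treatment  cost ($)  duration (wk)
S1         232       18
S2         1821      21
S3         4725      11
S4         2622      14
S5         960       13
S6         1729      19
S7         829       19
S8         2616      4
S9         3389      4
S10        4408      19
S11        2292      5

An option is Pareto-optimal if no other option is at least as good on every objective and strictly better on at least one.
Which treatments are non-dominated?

S1: not dominated (best cost).
S2: dominated by S1 (cost 232≤1821, duration 18≤21).
S3: dominated by S8 (cost 2616≤4725, duration 4≤11).
S4: dominated by S5 (cost 960≤2622, duration 13≤14).
S5: not dominated.
S6: dominated by S1 (cost 232≤1729, duration 18≤19).
S7: dominated by S1 (cost 232≤829, duration 18≤19).
S8: not dominated.
S9: dominated by S8 (cost 2616≤3389, duration 4≤4).
S10: dominated by S1 (cost 232≤4408, duration 18≤19).
S11: not dominated.

S1, S5, S8, S11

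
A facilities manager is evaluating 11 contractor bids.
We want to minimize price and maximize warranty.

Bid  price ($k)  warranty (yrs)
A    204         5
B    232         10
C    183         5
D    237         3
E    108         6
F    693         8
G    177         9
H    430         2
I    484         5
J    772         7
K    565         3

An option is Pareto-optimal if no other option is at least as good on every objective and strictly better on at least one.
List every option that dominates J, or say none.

B: price 232≤772, warranty 10≥7 — dominates J.
F: price 693≤772, warranty 8≥7 — dominates J.
G: price 177≤772, warranty 9≥7 — dominates J.
Others (A, C, D, E, H, I, K) are each worse than J on at least one objective.

B, F, G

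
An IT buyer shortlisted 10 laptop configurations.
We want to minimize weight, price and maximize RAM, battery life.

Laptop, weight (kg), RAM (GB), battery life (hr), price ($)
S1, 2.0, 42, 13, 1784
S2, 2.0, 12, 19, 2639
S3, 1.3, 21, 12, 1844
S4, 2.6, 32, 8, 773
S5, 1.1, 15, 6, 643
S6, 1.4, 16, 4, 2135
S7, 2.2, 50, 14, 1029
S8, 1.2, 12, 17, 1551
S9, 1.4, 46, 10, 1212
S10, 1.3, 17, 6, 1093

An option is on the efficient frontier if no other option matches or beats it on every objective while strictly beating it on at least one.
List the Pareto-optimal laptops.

S1: not dominated.
S2: not dominated (best battery life).
S3: not dominated.
S4: not dominated.
S5: not dominated (best weight).
S6: dominated by S3 (weight 1.3≤1.4, RAM 21≥16, battery life 12≥4, price 1844≤2135).
S7: not dominated (best RAM).
S8: not dominated.
S9: not dominated.
S10: not dominated.

S1, S2, S3, S4, S5, S7, S8, S9, S10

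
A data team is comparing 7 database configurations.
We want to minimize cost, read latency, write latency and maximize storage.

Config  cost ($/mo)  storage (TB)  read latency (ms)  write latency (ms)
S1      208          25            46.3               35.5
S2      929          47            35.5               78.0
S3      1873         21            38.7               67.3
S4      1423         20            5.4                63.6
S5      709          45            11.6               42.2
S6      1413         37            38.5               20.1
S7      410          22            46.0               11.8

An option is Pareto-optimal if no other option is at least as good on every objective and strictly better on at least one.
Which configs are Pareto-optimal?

S1, S2, S4, S5, S6, S7

S1: not dominated (best cost).
S2: not dominated (best storage).
S3: dominated by S5 (cost 709≤1873, storage 45≥21, read latency 11.6≤38.7, write latency 42.2≤67.3).
S4: not dominated (best read latency).
S5: not dominated.
S6: not dominated.
S7: not dominated (best write latency).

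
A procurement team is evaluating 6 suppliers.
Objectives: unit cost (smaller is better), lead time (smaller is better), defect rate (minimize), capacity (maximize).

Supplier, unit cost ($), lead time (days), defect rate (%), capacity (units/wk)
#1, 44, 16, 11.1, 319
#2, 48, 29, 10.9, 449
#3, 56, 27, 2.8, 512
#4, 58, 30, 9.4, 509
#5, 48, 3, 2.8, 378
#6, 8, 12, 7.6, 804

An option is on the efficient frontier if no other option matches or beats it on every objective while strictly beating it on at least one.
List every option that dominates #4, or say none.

#3, #6

#3: unit cost 56≤58, lead time 27≤30, defect rate 2.8≤9.4, capacity 512≥509 — dominates #4.
#6: unit cost 8≤58, lead time 12≤30, defect rate 7.6≤9.4, capacity 804≥509 — dominates #4.
Others (#1, #2, #5) are each worse than #4 on at least one objective.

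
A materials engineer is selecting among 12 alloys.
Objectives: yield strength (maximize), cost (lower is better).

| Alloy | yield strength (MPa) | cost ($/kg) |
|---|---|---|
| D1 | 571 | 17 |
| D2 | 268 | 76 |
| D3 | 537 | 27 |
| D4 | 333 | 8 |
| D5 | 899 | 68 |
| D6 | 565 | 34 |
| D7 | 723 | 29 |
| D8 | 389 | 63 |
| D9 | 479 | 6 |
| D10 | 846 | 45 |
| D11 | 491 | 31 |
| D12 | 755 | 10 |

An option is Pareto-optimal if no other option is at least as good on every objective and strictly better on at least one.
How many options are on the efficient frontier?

4

D1: dominated by D12 (yield strength 755≥571, cost 10≤17).
D2: dominated by D1 (yield strength 571≥268, cost 17≤76).
D3: dominated by D1 (yield strength 571≥537, cost 17≤27).
D4: dominated by D9 (yield strength 479≥333, cost 6≤8).
D5: not dominated (best yield strength).
D6: dominated by D1 (yield strength 571≥565, cost 17≤34).
D7: dominated by D12 (yield strength 755≥723, cost 10≤29).
D8: dominated by D1 (yield strength 571≥389, cost 17≤63).
D9: not dominated (best cost).
D10: not dominated.
D11: dominated by D1 (yield strength 571≥491, cost 17≤31).
D12: not dominated.
Pareto-optimal: D5, D9, D10, D12 → 4.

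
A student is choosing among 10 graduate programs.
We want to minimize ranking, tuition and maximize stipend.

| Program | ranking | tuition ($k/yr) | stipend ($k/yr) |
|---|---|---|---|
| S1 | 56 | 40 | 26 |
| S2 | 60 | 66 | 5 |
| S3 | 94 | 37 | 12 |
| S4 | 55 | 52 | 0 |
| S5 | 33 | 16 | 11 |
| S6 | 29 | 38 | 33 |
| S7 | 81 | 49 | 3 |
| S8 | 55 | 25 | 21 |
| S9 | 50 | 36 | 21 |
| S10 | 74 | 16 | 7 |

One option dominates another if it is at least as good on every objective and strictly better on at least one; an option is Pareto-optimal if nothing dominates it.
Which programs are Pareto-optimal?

S5, S6, S8, S9

S1: dominated by S6 (ranking 29≤56, tuition 38≤40, stipend 33≥26).
S2: dominated by S1 (ranking 56≤60, tuition 40≤66, stipend 26≥5).
S3: dominated by S8 (ranking 55≤94, tuition 25≤37, stipend 21≥12).
S4: dominated by S5 (ranking 33≤55, tuition 16≤52, stipend 11≥0).
S5: not dominated.
S6: not dominated (best ranking).
S7: dominated by S1 (ranking 56≤81, tuition 40≤49, stipend 26≥3).
S8: not dominated.
S9: not dominated.
S10: dominated by S5 (ranking 33≤74, tuition 16≤16, stipend 11≥7).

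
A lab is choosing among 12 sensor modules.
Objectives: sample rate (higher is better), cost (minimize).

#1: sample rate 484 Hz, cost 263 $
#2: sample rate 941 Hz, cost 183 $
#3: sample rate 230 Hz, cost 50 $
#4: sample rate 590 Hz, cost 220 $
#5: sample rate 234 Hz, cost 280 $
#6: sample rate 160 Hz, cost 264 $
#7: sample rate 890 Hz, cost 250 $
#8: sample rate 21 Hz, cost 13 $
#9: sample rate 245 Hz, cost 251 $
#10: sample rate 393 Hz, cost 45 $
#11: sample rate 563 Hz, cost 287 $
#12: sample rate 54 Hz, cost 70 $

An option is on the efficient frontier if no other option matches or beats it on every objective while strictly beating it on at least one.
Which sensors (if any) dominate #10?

none

#1: worse on cost (263 vs 45).
#2: worse on cost (183 vs 45).
#3: worse on sample rate (230 vs 393).
#4: worse on cost (220 vs 45).
#5: worse on sample rate (234 vs 393).
#6: worse on sample rate (160 vs 393).
#7: worse on cost (250 vs 45).
#8: worse on sample rate (21 vs 393).
#9: worse on sample rate (245 vs 393).
#11: worse on cost (287 vs 45).
#12: worse on sample rate (54 vs 393).
No option dominates #10.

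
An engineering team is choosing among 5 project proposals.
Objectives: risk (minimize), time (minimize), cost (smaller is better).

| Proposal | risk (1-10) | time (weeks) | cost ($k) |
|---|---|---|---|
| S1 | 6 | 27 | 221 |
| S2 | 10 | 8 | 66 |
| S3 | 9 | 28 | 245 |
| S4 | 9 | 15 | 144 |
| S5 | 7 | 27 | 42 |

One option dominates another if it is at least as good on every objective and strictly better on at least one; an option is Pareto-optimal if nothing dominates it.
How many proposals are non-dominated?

4

S1: not dominated (best risk).
S2: not dominated (best time).
S3: dominated by S1 (risk 6≤9, time 27≤28, cost 221≤245).
S4: not dominated.
S5: not dominated (best cost).
Pareto-optimal: S1, S2, S4, S5 → 4.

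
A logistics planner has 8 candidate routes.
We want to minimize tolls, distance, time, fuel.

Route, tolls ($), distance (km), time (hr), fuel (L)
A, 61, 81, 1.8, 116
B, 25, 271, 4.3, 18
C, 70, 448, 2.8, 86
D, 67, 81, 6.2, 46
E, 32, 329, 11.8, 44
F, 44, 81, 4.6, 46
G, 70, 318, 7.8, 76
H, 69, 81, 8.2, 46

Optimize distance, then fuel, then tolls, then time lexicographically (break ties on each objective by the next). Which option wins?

F

First minimize distance: best is 81, kept {A, D, F, H}.
Then minimize fuel: best is 46, kept {D, F, H}.
Then minimize tolls: best is 44, kept {F}.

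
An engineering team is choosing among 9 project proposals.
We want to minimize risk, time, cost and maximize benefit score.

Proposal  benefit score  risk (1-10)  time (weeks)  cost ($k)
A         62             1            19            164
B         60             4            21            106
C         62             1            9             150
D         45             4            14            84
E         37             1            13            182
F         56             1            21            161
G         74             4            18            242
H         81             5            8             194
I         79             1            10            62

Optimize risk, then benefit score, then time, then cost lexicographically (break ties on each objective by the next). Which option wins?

First minimize risk: best is 1, kept {A, C, E, F, I}.
Then maximize benefit score: best is 79, kept {I}.

I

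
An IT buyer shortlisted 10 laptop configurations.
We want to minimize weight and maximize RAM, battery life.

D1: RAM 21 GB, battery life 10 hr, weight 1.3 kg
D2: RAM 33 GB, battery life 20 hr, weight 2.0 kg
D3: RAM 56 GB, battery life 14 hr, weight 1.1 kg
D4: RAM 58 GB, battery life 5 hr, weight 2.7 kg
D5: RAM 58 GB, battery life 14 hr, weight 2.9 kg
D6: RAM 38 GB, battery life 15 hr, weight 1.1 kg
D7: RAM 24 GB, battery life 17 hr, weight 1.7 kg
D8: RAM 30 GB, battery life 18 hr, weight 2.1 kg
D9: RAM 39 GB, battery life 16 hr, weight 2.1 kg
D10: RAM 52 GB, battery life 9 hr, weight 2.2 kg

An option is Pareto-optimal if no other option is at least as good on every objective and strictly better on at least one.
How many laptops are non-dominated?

7

D1: dominated by D3 (RAM 56≥21, battery life 14≥10, weight 1.1≤1.3).
D2: not dominated (best battery life).
D3: not dominated.
D4: not dominated.
D5: not dominated.
D6: not dominated.
D7: not dominated.
D8: dominated by D2 (RAM 33≥30, battery life 20≥18, weight 2.0≤2.1).
D9: not dominated.
D10: dominated by D3 (RAM 56≥52, battery life 14≥9, weight 1.1≤2.2).
Pareto-optimal: D2, D3, D4, D5, D6, D7, D9 → 7.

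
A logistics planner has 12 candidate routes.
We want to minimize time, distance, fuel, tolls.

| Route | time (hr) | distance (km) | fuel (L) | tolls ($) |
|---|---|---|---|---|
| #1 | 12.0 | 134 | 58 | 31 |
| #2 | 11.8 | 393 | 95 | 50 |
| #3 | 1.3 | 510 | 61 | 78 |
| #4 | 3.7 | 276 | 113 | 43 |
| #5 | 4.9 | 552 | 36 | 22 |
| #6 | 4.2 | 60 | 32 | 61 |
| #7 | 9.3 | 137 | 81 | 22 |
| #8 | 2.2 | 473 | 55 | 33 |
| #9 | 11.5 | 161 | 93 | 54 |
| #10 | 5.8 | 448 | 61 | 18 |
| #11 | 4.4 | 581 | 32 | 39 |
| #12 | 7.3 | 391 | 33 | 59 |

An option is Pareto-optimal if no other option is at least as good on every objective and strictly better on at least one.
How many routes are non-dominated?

#1: not dominated.
#2: dominated by #7 (time 9.3≤11.8, distance 137≤393, fuel 81≤95, tolls 22≤50).
#3: not dominated (best time).
#4: not dominated.
#5: not dominated.
#6: not dominated (best distance).
#7: not dominated.
#8: not dominated.
#9: dominated by #7 (time 9.3≤11.5, distance 137≤161, fuel 81≤93, tolls 22≤54).
#10: not dominated (best tolls).
#11: not dominated.
#12: not dominated.
Pareto-optimal: #1, #3, #4, #5, #6, #7, #8, #10, #11, #12 → 10.

10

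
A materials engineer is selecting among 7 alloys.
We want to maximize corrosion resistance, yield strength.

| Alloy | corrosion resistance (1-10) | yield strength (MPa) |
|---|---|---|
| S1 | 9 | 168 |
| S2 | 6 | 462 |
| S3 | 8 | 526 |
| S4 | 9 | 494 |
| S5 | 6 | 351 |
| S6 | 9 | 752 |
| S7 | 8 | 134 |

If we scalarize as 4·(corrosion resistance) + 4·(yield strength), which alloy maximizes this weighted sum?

S6

S1: 4·9 + 4·168 = 708
S2: 4·6 + 4·462 = 1872
S3: 4·8 + 4·526 = 2136
S4: 4·9 + 4·494 = 2012
S5: 4·6 + 4·351 = 1428
S6: 4·9 + 4·752 = 3044
S7: 4·8 + 4·134 = 568
Highest: S6 at 3044.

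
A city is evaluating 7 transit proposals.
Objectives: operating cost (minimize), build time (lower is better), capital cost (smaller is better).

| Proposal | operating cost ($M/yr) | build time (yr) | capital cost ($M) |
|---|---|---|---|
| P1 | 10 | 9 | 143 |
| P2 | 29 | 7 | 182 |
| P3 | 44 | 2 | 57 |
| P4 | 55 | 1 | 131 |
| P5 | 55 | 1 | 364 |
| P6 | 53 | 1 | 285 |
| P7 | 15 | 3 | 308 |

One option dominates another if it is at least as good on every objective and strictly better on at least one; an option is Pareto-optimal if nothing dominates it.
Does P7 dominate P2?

P7 vs P2: P7 is worse on capital cost (308 vs 182), so it does not dominate P2.

No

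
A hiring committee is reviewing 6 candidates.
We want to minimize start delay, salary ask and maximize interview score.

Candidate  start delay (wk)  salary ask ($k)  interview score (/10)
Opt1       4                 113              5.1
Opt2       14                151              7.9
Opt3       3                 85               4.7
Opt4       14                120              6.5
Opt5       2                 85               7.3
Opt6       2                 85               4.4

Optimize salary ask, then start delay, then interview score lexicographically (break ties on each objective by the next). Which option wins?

First minimize salary ask: best is 85, kept {Opt3, Opt5, Opt6}.
Then minimize start delay: best is 2, kept {Opt5, Opt6}.
Then maximize interview score: best is 7.3, kept {Opt5}.

Opt5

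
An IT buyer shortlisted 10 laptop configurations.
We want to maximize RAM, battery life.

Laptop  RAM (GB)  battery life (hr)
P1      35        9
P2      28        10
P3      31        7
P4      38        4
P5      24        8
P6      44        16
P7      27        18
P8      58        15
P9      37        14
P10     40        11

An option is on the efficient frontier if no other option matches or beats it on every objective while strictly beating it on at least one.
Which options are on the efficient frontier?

P1: dominated by P6 (RAM 44≥35, battery life 16≥9).
P2: dominated by P6 (RAM 44≥28, battery life 16≥10).
P3: dominated by P1 (RAM 35≥31, battery life 9≥7).
P4: dominated by P6 (RAM 44≥38, battery life 16≥4).
P5: dominated by P1 (RAM 35≥24, battery life 9≥8).
P6: not dominated.
P7: not dominated (best battery life).
P8: not dominated (best RAM).
P9: dominated by P6 (RAM 44≥37, battery life 16≥14).
P10: dominated by P6 (RAM 44≥40, battery life 16≥11).

P6, P7, P8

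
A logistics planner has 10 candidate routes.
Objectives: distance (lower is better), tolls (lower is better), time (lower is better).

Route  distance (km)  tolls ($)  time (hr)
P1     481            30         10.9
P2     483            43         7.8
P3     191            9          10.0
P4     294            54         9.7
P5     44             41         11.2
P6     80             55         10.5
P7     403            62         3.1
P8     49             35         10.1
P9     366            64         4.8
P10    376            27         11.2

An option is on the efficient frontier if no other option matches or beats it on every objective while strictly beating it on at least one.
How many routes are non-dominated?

7

P1: dominated by P3 (distance 191≤481, tolls 9≤30, time 10.0≤10.9).
P2: not dominated.
P3: not dominated (best tolls).
P4: not dominated.
P5: not dominated (best distance).
P6: dominated by P8 (distance 49≤80, tolls 35≤55, time 10.1≤10.5).
P7: not dominated (best time).
P8: not dominated.
P9: not dominated.
P10: dominated by P3 (distance 191≤376, tolls 9≤27, time 10.0≤11.2).
Pareto-optimal: P2, P3, P4, P5, P7, P8, P9 → 7.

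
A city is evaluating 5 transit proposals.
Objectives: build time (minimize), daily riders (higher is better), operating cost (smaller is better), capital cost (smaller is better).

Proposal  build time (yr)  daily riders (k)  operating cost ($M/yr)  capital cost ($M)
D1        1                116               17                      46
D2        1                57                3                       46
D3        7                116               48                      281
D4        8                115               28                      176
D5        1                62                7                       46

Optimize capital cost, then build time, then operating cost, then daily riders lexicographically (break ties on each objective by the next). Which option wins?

First minimize capital cost: best is 46, kept {D1, D2, D5}.
Then minimize build time: best is 1, kept {D1, D2, D5}.
Then minimize operating cost: best is 3, kept {D2}.

D2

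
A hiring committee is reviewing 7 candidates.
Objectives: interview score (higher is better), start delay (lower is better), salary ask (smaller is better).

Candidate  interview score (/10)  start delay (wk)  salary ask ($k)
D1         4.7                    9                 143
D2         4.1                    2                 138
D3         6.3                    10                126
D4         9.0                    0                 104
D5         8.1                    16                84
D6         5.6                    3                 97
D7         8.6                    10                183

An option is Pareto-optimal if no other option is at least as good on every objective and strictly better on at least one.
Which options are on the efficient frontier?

D1: dominated by D4 (interview score 9.0≥4.7, start delay 0≤9, salary ask 104≤143).
D2: dominated by D4 (interview score 9.0≥4.1, start delay 0≤2, salary ask 104≤138).
D3: dominated by D4 (interview score 9.0≥6.3, start delay 0≤10, salary ask 104≤126).
D4: not dominated (best interview score).
D5: not dominated (best salary ask).
D6: not dominated.
D7: dominated by D4 (interview score 9.0≥8.6, start delay 0≤10, salary ask 104≤183).

D4, D5, D6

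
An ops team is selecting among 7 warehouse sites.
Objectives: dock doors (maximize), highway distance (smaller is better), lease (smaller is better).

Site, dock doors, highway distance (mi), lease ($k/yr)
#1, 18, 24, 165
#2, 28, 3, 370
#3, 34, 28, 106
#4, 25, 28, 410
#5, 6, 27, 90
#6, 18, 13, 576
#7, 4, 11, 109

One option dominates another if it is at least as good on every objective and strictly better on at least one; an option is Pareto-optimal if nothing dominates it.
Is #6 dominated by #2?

Yes

#2 vs #6: dock doors 28≥18, highway distance 3≤13, lease 370≤576 — #2 is at least as good on every objective with at least one strict improvement.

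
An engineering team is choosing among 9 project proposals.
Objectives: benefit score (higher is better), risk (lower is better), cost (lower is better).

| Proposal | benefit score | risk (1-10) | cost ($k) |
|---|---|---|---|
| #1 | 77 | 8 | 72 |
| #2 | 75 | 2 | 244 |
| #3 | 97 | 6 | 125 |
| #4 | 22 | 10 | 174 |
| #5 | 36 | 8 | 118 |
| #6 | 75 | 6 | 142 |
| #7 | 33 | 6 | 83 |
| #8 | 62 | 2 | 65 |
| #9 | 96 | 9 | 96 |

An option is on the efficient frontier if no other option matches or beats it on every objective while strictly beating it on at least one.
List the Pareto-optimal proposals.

#1, #2, #3, #8, #9

#1: not dominated.
#2: not dominated.
#3: not dominated (best benefit score).
#4: dominated by #1 (benefit score 77≥22, risk 8≤10, cost 72≤174).
#5: dominated by #1 (benefit score 77≥36, risk 8≤8, cost 72≤118).
#6: dominated by #3 (benefit score 97≥75, risk 6≤6, cost 125≤142).
#7: dominated by #8 (benefit score 62≥33, risk 2≤6, cost 65≤83).
#8: not dominated (best cost).
#9: not dominated.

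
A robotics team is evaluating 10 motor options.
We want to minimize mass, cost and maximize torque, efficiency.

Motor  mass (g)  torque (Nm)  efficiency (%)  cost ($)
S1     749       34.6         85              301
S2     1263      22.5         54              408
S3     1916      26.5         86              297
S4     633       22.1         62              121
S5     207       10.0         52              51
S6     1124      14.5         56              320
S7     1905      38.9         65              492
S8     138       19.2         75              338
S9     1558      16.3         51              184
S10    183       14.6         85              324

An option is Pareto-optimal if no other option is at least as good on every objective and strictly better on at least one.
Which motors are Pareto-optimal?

S1: not dominated.
S2: dominated by S1 (mass 749≤1263, torque 34.6≥22.5, efficiency 85≥54, cost 301≤408).
S3: not dominated (best efficiency).
S4: not dominated.
S5: not dominated (best cost).
S6: dominated by S1 (mass 749≤1124, torque 34.6≥14.5, efficiency 85≥56, cost 301≤320).
S7: not dominated (best torque).
S8: not dominated (best mass).
S9: dominated by S4 (mass 633≤1558, torque 22.1≥16.3, efficiency 62≥51, cost 121≤184).
S10: not dominated.

S1, S3, S4, S5, S7, S8, S10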